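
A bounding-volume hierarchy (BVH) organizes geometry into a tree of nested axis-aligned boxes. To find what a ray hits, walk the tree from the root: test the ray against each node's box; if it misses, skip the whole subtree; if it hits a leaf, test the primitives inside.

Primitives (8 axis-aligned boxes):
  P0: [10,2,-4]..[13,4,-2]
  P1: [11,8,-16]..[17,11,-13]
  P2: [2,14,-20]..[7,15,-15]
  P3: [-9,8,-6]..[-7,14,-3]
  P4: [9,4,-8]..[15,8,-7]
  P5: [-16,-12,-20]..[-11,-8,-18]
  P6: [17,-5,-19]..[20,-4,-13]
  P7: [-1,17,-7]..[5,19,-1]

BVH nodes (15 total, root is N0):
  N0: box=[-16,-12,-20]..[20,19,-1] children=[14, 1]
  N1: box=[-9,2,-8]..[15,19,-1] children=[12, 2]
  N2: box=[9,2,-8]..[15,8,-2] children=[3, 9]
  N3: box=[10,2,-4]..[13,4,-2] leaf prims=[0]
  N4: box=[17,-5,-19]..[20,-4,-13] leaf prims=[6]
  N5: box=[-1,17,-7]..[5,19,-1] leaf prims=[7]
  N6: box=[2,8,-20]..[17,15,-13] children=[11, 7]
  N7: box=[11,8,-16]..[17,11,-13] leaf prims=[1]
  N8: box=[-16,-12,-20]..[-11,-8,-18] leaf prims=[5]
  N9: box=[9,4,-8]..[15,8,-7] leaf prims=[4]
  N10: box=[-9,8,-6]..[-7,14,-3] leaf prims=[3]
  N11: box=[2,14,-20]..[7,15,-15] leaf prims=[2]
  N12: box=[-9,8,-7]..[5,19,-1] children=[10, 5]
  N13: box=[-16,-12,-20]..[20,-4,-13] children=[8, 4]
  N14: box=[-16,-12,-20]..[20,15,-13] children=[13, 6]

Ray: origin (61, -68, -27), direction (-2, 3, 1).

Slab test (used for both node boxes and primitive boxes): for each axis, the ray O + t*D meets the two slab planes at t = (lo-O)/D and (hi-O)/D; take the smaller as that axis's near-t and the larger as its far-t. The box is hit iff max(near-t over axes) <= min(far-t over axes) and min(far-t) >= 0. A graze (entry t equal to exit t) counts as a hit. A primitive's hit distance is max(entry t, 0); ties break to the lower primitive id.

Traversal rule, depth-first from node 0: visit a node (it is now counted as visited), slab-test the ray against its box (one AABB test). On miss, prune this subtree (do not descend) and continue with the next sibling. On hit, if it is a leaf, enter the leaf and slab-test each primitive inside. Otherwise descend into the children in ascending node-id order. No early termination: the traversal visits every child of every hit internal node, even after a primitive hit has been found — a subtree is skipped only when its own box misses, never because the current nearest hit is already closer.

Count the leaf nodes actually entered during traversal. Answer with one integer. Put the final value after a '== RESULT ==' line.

Trace the traversal:
N0 x:[41/2,77/2] y:[56/3,29] z:[7,26] -> hit [41/2,26], descend [1, 14]
  N1 x:[23,35] y:[70/3,29] z:[19,26] -> hit [70/3,26], descend [2, 12]
    N2 x:[23,26] y:[70/3,76/3] z:[19,25] -> hit [70/3,25], descend [3, 9]
      N3 x:[24,51/2] y:[70/3,24] z:[23,25] -> hit [24,24] leaf, test {P0@t=24}
      N9 x:[23,26] y:[24,76/3] z:[19,20] -> miss, prune
    N12 x:[28,35] y:[76/3,29] z:[20,26] -> miss, prune
  N14 x:[41/2,77/2] y:[56/3,83/3] z:[7,14] -> miss, prune

Summary -> nodes [0, 1, 2, 3, 9, 12, 14]; box-tests=7; leaf-entries=1; first=P0

== RESULT ==
1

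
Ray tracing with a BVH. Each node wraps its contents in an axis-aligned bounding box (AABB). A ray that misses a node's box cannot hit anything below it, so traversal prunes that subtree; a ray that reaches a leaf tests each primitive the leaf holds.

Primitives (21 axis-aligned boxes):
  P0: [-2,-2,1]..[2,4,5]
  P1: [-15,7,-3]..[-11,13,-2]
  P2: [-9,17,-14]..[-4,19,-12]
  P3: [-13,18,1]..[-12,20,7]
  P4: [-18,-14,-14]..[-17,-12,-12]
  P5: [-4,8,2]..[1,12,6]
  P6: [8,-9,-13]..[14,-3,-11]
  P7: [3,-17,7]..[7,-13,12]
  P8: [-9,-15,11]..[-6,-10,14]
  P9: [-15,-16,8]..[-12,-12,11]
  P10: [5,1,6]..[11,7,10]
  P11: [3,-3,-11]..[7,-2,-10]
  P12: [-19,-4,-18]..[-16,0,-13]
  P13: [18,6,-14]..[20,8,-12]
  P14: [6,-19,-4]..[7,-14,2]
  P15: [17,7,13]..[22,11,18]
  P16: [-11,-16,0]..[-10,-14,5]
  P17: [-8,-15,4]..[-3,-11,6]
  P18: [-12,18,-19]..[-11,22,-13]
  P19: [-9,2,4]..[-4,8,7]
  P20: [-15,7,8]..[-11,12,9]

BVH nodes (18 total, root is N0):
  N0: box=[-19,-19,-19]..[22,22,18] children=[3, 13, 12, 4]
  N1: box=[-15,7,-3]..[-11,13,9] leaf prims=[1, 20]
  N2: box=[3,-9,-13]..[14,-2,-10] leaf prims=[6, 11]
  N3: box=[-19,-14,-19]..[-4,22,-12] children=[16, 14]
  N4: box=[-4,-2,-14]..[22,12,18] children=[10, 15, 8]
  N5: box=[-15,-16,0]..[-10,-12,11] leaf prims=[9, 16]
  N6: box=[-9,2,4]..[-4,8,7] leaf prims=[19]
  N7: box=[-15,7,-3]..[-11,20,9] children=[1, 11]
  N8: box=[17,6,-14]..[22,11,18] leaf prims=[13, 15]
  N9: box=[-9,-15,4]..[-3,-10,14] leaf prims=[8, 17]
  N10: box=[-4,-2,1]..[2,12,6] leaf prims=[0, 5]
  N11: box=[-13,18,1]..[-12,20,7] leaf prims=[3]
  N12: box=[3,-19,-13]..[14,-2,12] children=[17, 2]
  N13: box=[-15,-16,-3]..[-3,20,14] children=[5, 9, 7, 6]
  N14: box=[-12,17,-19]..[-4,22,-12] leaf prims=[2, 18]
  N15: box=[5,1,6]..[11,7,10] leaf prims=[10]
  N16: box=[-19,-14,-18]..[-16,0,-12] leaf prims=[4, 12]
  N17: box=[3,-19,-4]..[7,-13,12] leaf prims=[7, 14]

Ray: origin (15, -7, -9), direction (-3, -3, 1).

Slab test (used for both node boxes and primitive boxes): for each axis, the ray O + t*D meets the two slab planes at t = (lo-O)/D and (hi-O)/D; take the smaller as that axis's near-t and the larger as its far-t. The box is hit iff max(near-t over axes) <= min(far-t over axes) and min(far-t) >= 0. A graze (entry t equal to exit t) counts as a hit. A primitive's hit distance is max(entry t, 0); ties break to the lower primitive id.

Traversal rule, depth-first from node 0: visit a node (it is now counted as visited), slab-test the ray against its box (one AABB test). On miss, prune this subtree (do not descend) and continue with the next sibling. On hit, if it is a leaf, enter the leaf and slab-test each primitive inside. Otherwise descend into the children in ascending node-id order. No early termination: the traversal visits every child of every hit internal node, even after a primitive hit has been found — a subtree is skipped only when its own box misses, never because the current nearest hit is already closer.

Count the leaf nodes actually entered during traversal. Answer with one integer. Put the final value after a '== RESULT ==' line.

Walk:
N0 x:[-7/3,34/3] y:[-29/3,4] z:[-10,27] -> hit [-7/3,4], descend [3, 4, 12, 13]
  N3 x:[19/3,34/3] y:[-29/3,7/3] z:[-10,-3] -> miss, prune
  N4 x:[-7/3,19/3] y:[-19/3,-5/3] z:[-5,27] -> miss, prune
  N12 x:[1/3,4] y:[-5/3,4] z:[-4,21] -> hit [1/3,4], descend [2, 17]
    N2 x:[1/3,4] y:[-5/3,2/3] z:[-4,-1] -> miss, prune
    N17 x:[8/3,4] y:[2,4] z:[5,21] -> miss, prune
  N13 x:[6,10] y:[-9,3] z:[6,23] -> miss, prune

Visited [0, 3, 4, 12, 2, 17, 13]. Tests: 7 box, 0 leaf. Nearest: miss.

== RESULT ==
0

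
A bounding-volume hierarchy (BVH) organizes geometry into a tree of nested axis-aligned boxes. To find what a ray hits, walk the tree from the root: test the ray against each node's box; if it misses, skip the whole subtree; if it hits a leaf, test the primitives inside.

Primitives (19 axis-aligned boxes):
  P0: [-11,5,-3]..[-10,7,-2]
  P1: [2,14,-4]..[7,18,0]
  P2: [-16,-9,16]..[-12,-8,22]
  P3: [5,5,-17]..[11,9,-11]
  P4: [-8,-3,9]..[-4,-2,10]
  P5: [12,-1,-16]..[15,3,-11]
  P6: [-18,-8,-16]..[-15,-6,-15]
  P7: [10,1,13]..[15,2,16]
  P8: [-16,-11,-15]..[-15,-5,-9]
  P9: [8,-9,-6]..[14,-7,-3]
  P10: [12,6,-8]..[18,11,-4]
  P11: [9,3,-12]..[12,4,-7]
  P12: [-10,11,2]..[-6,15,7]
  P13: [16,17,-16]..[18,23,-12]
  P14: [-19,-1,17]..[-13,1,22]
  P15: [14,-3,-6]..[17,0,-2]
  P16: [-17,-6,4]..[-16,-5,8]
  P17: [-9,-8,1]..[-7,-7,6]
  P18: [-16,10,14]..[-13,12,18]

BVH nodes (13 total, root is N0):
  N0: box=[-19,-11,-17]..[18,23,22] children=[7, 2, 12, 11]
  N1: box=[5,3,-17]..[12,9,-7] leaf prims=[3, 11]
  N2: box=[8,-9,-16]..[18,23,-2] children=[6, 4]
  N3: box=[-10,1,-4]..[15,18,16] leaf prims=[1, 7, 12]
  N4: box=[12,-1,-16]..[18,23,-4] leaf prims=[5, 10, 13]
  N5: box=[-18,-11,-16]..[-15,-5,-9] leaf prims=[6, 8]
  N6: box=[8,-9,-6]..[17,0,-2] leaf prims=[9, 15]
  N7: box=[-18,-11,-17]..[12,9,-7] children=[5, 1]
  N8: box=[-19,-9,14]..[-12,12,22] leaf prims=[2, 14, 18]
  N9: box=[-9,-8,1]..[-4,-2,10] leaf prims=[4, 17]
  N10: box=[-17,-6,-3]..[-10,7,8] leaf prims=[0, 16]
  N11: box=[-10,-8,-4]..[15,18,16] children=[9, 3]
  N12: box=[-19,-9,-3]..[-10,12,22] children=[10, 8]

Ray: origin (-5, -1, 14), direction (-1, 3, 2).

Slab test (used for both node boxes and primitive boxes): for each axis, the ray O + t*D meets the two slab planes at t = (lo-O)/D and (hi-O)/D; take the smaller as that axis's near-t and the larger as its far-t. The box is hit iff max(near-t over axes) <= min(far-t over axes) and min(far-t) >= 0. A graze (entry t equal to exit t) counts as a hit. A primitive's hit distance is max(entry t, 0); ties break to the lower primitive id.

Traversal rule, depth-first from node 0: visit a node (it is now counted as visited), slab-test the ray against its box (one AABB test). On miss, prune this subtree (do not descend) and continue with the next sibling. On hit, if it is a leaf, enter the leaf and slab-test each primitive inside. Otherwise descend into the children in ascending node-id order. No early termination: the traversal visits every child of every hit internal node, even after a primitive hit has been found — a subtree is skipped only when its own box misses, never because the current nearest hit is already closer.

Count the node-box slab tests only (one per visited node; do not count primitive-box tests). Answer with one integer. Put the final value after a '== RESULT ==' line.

Walk:
N0 x:[-23,14] y:[-10/3,8] z:[-31/2,4] -> hit [-10/3,4], descend [2, 7, 11, 12]
  N2 x:[-23,-13] y:[-8/3,8] z:[-15,-8] -> miss, prune
  N7 x:[-17,13] y:[-10/3,10/3] z:[-31/2,-21/2] -> miss, prune
  N11 x:[-20,5] y:[-7/3,19/3] z:[-9,1] -> hit [-7/3,1], descend [3, 9]
    N3 x:[-20,5] y:[2/3,19/3] z:[-9,1] -> hit [2/3,1] leaf, test {P1(miss), P7(miss), P12(miss)}
    N9 x:[-1,4] y:[-7/3,-1/3] z:[-13/2,-2] -> miss, prune
  N12 x:[5,14] y:[-8/3,13/3] z:[-17/2,4] -> miss, prune

order=[0, 2, 7, 11, 3, 9, 12]  |boxes|=7  |leaves|=1  hit=miss

== RESULT ==
7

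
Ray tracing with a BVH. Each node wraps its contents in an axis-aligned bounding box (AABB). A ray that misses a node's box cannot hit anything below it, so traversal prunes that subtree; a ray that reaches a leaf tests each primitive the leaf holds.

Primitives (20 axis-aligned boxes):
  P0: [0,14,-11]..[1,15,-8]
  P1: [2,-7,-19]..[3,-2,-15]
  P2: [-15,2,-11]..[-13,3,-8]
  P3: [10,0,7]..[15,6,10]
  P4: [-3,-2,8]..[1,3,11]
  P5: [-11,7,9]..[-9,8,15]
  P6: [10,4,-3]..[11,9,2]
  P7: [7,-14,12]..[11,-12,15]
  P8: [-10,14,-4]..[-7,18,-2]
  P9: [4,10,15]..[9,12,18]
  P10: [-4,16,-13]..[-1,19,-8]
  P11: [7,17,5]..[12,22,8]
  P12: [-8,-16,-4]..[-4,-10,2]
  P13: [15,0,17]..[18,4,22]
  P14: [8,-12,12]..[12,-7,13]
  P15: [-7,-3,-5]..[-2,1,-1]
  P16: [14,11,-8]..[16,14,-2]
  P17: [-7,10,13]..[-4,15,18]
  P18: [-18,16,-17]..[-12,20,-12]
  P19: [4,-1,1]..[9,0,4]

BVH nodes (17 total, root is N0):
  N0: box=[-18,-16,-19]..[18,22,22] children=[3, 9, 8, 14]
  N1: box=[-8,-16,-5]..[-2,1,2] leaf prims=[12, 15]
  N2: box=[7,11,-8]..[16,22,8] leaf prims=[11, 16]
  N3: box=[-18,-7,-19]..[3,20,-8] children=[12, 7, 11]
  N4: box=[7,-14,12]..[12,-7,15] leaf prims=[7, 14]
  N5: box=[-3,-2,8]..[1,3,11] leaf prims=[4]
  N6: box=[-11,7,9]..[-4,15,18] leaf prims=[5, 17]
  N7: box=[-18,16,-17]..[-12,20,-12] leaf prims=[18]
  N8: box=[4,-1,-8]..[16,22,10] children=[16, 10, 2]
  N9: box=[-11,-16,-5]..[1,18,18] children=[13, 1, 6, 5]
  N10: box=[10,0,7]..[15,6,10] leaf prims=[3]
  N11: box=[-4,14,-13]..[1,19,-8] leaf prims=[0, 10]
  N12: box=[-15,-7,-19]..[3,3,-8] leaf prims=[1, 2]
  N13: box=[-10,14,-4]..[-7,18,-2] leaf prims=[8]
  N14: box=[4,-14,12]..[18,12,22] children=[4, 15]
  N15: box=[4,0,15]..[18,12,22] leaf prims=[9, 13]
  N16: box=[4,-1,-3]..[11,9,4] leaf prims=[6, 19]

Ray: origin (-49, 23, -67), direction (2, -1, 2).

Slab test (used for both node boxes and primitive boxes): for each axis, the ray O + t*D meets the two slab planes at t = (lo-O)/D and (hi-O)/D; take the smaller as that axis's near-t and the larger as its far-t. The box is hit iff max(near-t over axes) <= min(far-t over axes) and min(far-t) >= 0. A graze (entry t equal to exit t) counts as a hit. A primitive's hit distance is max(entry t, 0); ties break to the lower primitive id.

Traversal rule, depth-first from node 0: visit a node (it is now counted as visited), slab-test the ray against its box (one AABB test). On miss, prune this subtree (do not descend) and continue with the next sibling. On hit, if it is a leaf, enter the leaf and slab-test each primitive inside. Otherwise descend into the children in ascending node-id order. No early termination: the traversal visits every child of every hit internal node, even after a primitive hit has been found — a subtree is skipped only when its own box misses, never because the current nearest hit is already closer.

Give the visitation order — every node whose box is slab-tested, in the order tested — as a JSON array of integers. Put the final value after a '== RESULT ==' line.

Trace the traversal:
N0 x:[31/2,67/2] y:[1,39] z:[24,89/2] -> hit [24,67/2], descend [3, 8, 9, 14]
  N3 x:[31/2,26] y:[3,30] z:[24,59/2] -> hit [24,26], descend [7, 11, 12]
    N7 x:[31/2,37/2] y:[3,7] z:[25,55/2] -> miss, prune
    N11 x:[45/2,25] y:[4,9] z:[27,59/2] -> miss, prune
    N12 x:[17,26] y:[20,30] z:[24,59/2] -> hit [24,26] leaf, test {P1@t=51/2, P2(miss)}
  N8 x:[53/2,65/2] y:[1,24] z:[59/2,77/2] -> miss, prune
  N9 x:[19,25] y:[5,39] z:[31,85/2] -> miss, prune
  N14 x:[53/2,67/2] y:[11,37] z:[79/2,89/2] -> miss, prune

Visited [0, 3, 7, 11, 12, 8, 9, 14]. Tests: 8 box, 1 leaf. Nearest: P1.

== RESULT ==
[0, 3, 7, 11, 12, 8, 9, 14]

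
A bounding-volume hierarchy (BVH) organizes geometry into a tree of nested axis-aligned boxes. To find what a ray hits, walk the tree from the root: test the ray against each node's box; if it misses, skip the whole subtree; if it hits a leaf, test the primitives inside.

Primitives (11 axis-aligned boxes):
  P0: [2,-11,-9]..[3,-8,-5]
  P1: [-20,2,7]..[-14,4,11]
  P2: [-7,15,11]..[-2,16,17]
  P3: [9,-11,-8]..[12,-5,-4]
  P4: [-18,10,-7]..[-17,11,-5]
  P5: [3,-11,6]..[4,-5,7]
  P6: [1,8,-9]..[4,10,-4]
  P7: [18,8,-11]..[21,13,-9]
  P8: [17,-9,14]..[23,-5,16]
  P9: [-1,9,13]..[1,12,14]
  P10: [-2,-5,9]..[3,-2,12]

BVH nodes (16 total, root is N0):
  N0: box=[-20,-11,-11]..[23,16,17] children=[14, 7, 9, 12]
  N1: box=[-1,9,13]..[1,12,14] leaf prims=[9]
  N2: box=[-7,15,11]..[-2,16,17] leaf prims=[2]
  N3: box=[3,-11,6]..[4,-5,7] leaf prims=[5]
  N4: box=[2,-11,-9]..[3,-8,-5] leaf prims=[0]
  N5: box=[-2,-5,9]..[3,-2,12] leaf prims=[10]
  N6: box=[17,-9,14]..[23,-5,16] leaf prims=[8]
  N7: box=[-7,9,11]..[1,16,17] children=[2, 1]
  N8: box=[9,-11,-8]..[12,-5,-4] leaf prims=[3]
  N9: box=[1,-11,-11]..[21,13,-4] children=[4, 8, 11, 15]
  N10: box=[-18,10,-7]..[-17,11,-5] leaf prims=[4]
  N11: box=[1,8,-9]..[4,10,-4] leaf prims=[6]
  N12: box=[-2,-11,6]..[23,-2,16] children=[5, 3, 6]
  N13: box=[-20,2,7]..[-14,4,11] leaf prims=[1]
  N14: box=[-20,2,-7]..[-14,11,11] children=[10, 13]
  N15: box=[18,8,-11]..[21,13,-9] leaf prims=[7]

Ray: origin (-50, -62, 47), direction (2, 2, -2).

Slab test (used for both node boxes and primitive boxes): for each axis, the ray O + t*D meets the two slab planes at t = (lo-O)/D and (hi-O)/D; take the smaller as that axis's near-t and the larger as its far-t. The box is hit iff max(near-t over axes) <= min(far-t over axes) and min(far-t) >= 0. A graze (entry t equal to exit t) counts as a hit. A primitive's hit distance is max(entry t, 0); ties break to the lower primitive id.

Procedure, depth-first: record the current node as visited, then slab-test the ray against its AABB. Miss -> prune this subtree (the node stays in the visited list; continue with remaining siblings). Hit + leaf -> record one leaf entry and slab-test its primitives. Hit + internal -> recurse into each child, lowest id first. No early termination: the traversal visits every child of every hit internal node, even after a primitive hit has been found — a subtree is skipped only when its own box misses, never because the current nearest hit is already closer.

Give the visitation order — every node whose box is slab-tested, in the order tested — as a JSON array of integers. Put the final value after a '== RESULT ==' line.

Traverse from the root:
N0 x:[15,73/2] y:[51/2,39] z:[15,29] -> hit [51/2,29], descend [7, 9, 12, 14]
  N7 x:[43/2,51/2] y:[71/2,39] z:[15,18] -> miss, prune
  N9 x:[51/2,71/2] y:[51/2,75/2] z:[51/2,29] -> hit [51/2,29], descend [4, 8, 11, 15]
    N4 x:[26,53/2] y:[51/2,27] z:[26,28] -> hit [26,53/2] leaf, test {P0@t=26}
    N8 x:[59/2,31] y:[51/2,57/2] z:[51/2,55/2] -> miss, prune
    N11 x:[51/2,27] y:[35,36] z:[51/2,28] -> miss, prune
    N15 x:[34,71/2] y:[35,75/2] z:[28,29] -> miss, prune
  N12 x:[24,73/2] y:[51/2,30] z:[31/2,41/2] -> miss, prune
  N14 x:[15,18] y:[32,73/2] z:[18,27] -> miss, prune

Visited [0, 7, 9, 4, 8, 11, 15, 12, 14]. Tests: 9 box, 1 leaf. Nearest: P0.

== RESULT ==
[0, 7, 9, 4, 8, 11, 15, 12, 14]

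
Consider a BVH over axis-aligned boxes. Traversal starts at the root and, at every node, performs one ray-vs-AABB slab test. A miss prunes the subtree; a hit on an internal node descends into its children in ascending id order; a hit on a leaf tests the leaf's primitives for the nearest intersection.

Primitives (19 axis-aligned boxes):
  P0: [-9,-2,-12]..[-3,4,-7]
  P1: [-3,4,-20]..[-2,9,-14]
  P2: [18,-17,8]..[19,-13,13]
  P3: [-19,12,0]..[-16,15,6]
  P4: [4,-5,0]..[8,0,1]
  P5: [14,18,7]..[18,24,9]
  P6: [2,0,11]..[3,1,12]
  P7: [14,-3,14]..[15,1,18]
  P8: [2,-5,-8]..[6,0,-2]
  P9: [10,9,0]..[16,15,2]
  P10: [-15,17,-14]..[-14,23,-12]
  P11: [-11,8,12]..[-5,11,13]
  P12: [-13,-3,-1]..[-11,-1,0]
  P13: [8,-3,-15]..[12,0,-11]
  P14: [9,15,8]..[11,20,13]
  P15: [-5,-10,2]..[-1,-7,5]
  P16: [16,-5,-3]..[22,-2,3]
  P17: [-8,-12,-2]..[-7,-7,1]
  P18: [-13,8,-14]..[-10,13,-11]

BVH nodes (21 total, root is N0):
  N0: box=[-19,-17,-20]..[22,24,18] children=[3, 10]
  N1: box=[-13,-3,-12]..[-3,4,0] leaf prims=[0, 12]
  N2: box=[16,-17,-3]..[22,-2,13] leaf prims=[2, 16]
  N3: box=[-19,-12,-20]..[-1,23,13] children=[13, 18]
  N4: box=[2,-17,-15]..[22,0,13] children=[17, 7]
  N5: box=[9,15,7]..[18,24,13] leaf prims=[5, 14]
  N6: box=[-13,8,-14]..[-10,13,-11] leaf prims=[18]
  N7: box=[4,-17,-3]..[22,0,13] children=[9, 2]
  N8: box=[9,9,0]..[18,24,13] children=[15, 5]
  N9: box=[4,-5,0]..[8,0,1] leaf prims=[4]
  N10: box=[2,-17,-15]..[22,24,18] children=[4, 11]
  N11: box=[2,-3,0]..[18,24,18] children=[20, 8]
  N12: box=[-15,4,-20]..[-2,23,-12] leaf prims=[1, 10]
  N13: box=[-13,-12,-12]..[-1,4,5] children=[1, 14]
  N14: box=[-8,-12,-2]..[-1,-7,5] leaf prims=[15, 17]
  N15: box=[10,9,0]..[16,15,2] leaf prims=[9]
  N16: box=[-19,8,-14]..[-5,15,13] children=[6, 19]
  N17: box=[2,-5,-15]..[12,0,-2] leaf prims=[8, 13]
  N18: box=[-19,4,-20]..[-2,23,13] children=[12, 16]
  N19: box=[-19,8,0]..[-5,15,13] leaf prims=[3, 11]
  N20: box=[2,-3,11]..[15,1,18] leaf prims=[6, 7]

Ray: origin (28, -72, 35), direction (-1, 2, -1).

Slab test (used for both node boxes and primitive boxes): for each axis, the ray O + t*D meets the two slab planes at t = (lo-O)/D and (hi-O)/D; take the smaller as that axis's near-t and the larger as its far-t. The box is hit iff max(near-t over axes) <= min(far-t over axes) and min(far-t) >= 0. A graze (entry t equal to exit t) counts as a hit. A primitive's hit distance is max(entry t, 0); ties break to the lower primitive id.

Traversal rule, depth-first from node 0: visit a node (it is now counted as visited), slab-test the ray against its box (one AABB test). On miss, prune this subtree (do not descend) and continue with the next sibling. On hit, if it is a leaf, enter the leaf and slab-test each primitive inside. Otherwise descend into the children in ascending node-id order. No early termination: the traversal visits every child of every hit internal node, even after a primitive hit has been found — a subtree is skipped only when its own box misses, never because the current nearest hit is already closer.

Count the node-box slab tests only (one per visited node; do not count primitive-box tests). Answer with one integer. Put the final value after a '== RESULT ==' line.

Walk:
N0 x:[6,47] y:[55/2,48] z:[17,55] -> hit [55/2,47], descend [3, 10]
  N3 x:[29,47] y:[30,95/2] z:[22,55] -> hit [30,47], descend [13, 18]
    N13 x:[29,41] y:[30,38] z:[30,47] -> hit [30,38], descend [1, 14]
      N1 x:[31,41] y:[69/2,38] z:[35,47] -> hit [35,38] leaf, test {P0(miss), P12(miss)}
      N14 x:[29,36] y:[30,65/2] z:[30,37] -> hit [30,65/2] leaf, test {P15@t=31, P17(miss)}
    N18 x:[30,47] y:[38,95/2] z:[22,55] -> hit [38,47], descend [12, 16]
      N12 x:[30,43] y:[38,95/2] z:[47,55] -> miss, prune
      N16 x:[33,47] y:[40,87/2] z:[22,49] -> hit [40,87/2], descend [6, 19]
        N6 x:[38,41] y:[40,85/2] z:[46,49] -> miss, prune
        N19 x:[33,47] y:[40,87/2] z:[22,35] -> miss, prune
  N10 x:[6,26] y:[55/2,48] z:[17,50] -> miss, prune

order=[0, 3, 13, 1, 14, 18, 12, 16, 6, 19, 10]  |boxes|=11  |leaves|=2  hit=P15

== RESULT ==
11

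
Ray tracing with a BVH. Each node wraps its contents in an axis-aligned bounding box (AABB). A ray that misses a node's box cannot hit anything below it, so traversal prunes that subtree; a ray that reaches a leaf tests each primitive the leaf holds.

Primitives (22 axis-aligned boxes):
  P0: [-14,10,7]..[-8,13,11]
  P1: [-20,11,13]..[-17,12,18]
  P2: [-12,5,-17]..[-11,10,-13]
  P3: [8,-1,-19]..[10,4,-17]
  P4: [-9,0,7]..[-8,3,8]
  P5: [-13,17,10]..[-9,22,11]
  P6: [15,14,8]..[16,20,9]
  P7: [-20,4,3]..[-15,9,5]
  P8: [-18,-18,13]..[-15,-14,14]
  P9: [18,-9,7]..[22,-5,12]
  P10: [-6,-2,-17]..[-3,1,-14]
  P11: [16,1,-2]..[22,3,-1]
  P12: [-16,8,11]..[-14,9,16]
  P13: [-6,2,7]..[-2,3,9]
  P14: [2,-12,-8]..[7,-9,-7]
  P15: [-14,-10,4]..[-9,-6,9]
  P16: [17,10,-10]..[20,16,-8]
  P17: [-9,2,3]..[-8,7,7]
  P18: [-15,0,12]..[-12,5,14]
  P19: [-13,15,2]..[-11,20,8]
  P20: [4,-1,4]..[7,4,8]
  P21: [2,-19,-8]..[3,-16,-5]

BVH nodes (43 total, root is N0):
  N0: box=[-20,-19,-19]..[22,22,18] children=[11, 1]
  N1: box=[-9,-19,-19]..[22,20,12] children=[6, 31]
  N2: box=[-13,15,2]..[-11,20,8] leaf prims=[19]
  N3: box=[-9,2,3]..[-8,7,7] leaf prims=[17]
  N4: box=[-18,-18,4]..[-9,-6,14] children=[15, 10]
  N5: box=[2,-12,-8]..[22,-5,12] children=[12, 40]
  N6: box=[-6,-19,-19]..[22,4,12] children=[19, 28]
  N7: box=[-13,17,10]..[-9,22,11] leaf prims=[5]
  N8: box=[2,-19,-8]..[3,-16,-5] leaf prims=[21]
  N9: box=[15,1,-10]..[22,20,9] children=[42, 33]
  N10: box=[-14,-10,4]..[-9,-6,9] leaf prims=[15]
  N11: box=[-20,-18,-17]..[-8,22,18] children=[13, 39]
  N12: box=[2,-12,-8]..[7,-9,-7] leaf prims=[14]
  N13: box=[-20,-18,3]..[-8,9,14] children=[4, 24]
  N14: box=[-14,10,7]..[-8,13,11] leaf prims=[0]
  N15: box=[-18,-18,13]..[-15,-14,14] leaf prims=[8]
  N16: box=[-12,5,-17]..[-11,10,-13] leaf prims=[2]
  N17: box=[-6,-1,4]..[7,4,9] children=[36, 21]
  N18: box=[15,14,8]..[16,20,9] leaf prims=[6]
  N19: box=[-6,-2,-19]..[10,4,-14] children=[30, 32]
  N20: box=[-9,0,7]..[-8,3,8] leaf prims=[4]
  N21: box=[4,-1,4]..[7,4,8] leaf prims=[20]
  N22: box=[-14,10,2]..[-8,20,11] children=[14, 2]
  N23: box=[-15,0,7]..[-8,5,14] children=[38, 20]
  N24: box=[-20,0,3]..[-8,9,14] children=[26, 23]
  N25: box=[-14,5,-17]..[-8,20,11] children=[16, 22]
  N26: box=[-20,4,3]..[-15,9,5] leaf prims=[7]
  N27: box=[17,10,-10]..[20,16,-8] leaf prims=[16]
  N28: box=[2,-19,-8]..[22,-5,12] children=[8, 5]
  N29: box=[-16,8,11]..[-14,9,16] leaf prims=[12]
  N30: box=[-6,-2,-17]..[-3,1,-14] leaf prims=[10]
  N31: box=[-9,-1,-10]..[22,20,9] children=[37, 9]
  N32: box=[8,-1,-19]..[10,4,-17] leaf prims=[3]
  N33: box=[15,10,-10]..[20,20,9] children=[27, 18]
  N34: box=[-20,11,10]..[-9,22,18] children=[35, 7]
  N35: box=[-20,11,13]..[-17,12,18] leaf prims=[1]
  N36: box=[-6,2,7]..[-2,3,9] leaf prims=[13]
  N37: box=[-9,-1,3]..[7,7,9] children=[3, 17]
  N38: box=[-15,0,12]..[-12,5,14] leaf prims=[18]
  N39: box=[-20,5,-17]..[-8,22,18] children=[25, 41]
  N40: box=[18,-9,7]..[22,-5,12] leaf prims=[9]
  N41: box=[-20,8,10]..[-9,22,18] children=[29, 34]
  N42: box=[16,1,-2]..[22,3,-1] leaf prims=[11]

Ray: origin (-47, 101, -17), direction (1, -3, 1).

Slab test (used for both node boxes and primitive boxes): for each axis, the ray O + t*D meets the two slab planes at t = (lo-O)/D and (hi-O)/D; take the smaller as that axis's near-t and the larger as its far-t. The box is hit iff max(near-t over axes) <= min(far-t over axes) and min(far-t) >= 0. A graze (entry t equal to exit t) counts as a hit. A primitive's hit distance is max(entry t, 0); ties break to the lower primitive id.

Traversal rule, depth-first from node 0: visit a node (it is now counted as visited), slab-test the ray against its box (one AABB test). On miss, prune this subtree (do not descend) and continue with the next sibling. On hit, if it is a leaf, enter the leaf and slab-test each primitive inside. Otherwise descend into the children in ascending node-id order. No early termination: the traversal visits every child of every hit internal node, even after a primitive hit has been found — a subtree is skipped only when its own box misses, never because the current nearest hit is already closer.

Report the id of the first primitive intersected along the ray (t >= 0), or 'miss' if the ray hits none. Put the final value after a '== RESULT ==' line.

Walk:
N0 x:[27,69] y:[79/3,40] z:[-2,35] -> hit [27,35], descend [1, 11]
  N1 x:[38,69] y:[27,40] z:[-2,29] -> miss, prune
  N11 x:[27,39] y:[79/3,119/3] z:[0,35] -> hit [27,35], descend [13, 39]
    N13 x:[27,39] y:[92/3,119/3] z:[20,31] -> hit [92/3,31], descend [4, 24]
      N4 x:[29,38] y:[107/3,119/3] z:[21,31] -> miss, prune
      N24 x:[27,39] y:[92/3,101/3] z:[20,31] -> hit [92/3,31], descend [23, 26]
        N23 x:[32,39] y:[32,101/3] z:[24,31] -> miss, prune
        N26 x:[27,32] y:[92/3,97/3] z:[20,22] -> miss, prune
    N39 x:[27,39] y:[79/3,32] z:[0,35] -> hit [27,32], descend [25, 41]
      N25 x:[33,39] y:[27,32] z:[0,28] -> miss, prune
      N41 x:[27,38] y:[79/3,31] z:[27,35] -> hit [27,31], descend [29, 34]
        N29 x:[31,33] y:[92/3,31] z:[28,33] -> hit [31,31] leaf, test {P12@t=31}
        N34 x:[27,38] y:[79/3,30] z:[27,35] -> hit [27,30], descend [7, 35]
          N7 x:[34,38] y:[79/3,28] z:[27,28] -> miss, prune
          N35 x:[27,30] y:[89/3,30] z:[30,35] -> hit [30,30] leaf, test {P1@t=30}

Visited [0, 1, 11, 13, 4, 24, 23, 26, 39, 25, 41, 29, 34, 7, 35]. Tests: 15 box, 2 leaf. Nearest: P1.

== RESULT ==
1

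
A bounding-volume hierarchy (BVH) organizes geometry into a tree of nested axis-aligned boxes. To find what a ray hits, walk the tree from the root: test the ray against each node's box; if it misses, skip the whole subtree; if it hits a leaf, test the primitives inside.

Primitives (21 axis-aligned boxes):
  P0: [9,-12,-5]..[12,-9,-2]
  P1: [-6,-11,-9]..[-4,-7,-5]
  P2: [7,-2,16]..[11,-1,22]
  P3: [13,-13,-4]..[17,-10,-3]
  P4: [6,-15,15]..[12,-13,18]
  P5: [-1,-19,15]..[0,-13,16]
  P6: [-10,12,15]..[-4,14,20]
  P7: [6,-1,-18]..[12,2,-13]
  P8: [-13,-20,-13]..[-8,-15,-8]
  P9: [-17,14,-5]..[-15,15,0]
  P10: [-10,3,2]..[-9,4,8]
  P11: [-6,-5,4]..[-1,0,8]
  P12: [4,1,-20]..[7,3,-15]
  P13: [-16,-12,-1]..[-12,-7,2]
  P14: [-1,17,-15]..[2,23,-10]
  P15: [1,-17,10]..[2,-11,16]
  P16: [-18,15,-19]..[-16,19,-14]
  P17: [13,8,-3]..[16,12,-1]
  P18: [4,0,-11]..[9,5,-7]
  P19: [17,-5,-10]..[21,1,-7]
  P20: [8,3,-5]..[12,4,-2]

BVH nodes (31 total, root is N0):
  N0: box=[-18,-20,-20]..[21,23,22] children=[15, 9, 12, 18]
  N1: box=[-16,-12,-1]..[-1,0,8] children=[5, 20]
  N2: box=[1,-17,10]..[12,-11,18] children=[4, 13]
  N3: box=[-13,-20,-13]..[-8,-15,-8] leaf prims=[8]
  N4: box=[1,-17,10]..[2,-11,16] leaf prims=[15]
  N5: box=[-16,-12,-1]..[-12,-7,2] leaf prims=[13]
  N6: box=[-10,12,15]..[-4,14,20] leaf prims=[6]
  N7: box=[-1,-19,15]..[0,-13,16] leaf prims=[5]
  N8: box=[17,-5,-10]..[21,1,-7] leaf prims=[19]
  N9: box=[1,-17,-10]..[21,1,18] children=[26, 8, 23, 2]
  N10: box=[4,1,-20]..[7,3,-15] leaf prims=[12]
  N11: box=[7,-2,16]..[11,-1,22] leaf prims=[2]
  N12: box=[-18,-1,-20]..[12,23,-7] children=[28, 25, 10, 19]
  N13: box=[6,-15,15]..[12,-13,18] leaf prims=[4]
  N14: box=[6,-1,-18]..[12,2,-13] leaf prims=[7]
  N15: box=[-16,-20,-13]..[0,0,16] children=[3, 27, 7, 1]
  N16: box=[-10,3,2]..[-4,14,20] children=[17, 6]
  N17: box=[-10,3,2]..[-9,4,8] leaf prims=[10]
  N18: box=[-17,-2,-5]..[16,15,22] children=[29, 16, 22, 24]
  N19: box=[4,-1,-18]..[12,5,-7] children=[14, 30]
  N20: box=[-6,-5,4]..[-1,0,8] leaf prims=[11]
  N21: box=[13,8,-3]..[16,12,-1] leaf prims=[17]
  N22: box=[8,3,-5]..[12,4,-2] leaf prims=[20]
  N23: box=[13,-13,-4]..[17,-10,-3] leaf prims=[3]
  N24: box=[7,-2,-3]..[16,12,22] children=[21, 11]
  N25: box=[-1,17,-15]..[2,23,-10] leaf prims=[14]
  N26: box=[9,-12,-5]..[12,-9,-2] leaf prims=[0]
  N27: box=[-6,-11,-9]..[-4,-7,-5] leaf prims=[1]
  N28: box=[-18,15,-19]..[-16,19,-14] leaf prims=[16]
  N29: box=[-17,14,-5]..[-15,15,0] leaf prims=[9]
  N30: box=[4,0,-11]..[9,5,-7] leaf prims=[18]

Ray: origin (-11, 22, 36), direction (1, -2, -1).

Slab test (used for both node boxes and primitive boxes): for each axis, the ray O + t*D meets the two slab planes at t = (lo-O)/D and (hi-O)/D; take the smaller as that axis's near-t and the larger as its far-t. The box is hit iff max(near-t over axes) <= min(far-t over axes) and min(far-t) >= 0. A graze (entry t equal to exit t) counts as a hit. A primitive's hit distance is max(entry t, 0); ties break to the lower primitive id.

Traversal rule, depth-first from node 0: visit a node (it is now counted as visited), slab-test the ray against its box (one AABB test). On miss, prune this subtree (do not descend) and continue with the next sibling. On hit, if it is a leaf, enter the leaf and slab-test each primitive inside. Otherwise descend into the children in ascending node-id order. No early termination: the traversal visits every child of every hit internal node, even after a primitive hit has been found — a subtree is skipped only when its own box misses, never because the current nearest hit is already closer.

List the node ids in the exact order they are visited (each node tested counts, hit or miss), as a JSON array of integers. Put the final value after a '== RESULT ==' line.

Traverse from the root:
N0 x:[-7,32] y:[-1/2,21] z:[14,56] -> hit [14,21], descend [9, 12, 15, 18]
  N9 x:[12,32] y:[21/2,39/2] z:[18,46] -> hit [18,39/2], descend [2, 8, 23, 26]
    N2 x:[12,23] y:[33/2,39/2] z:[18,26] -> hit [18,39/2], descend [4, 13]
      N4 x:[12,13] y:[33/2,39/2] z:[20,26] -> miss, prune
      N13 x:[17,23] y:[35/2,37/2] z:[18,21] -> hit [18,37/2] leaf, test {P4@t=18}
    N8 x:[28,32] y:[21/2,27/2] z:[43,46] -> miss, prune
    N23 x:[24,28] y:[16,35/2] z:[39,40] -> miss, prune
    N26 x:[20,23] y:[31/2,17] z:[38,41] -> miss, prune
  N12 x:[-7,23] y:[-1/2,23/2] z:[43,56] -> miss, prune
  N15 x:[-5,11] y:[11,21] z:[20,49] -> miss, prune
  N18 x:[-6,27] y:[7/2,12] z:[14,41] -> miss, prune

Visited [0, 9, 2, 4, 13, 8, 23, 26, 12, 15, 18]. Tests: 11 box, 1 leaf. Nearest: P4.

== RESULT ==
[0, 9, 2, 4, 13, 8, 23, 26, 12, 15, 18]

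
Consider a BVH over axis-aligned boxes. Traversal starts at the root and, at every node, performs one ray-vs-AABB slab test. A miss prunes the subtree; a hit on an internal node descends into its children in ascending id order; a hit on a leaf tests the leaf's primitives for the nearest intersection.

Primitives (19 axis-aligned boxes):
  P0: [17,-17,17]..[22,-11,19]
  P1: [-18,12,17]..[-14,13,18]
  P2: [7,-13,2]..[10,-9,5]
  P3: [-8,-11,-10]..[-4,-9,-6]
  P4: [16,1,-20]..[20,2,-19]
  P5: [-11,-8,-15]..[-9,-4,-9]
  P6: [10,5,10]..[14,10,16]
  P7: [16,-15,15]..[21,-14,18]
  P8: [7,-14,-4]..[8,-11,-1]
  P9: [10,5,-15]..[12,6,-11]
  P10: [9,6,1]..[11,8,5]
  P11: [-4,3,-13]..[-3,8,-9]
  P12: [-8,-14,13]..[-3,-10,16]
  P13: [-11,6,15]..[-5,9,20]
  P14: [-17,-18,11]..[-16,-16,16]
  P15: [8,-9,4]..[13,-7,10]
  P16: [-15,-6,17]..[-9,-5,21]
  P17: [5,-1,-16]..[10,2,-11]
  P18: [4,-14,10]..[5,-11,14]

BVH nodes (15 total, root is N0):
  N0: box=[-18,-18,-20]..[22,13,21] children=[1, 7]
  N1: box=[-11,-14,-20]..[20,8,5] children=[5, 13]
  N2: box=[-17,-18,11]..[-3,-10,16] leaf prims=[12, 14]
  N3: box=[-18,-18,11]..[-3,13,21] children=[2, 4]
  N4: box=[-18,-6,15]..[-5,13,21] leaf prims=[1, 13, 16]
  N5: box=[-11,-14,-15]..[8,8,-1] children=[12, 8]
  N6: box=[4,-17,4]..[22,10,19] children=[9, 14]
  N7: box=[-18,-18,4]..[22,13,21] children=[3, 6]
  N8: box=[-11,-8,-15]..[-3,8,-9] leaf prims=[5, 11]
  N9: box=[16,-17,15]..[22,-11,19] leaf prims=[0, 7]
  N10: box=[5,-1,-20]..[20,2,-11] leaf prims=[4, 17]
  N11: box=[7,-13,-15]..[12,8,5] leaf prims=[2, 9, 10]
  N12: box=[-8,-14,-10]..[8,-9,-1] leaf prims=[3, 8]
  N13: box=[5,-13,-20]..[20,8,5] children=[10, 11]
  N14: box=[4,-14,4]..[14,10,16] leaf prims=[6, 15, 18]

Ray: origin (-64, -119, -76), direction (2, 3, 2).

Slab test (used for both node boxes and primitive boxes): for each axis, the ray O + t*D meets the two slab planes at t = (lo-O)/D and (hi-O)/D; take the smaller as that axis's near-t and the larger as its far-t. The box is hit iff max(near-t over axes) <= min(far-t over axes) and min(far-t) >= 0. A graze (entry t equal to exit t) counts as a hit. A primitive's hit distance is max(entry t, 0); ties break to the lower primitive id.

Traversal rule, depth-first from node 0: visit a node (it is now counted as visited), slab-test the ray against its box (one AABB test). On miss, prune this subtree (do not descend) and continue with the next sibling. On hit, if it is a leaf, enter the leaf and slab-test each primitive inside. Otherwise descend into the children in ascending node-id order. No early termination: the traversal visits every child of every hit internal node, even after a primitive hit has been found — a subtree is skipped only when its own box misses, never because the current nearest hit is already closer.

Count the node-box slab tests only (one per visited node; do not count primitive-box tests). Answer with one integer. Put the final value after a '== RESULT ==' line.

Walk:
N0 x:[23,43] y:[101/3,44] z:[28,97/2] -> hit [101/3,43], descend [1, 7]
  N1 x:[53/2,42] y:[35,127/3] z:[28,81/2] -> hit [35,81/2], descend [5, 13]
    N5 x:[53/2,36] y:[35,127/3] z:[61/2,75/2] -> hit [35,36], descend [8, 12]
      N8 x:[53/2,61/2] y:[37,127/3] z:[61/2,67/2] -> miss, prune
      N12 x:[28,36] y:[35,110/3] z:[33,75/2] -> hit [35,36] leaf, test {P3(miss), P8@t=36}
    N13 x:[69/2,42] y:[106/3,127/3] z:[28,81/2] -> hit [106/3,81/2], descend [10, 11]
      N10 x:[69/2,42] y:[118/3,121/3] z:[28,65/2] -> miss, prune
      N11 x:[71/2,38] y:[106/3,127/3] z:[61/2,81/2] -> hit [71/2,38] leaf, test {P2(miss), P9(miss), P10(miss)}
  N7 x:[23,43] y:[101/3,44] z:[40,97/2] -> hit [40,43], descend [3, 6]
    N3 x:[23,61/2] y:[101/3,44] z:[87/2,97/2] -> miss, prune
    N6 x:[34,43] y:[34,43] z:[40,95/2] -> hit [40,43], descend [9, 14]
      N9 x:[40,43] y:[34,36] z:[91/2,95/2] -> miss, prune
      N14 x:[34,39] y:[35,43] z:[40,46] -> miss, prune

Summary -> nodes [0, 1, 5, 8, 12, 13, 10, 11, 7, 3, 6, 9, 14]; box-tests=13; leaf-entries=2; first=P8

== RESULT ==
13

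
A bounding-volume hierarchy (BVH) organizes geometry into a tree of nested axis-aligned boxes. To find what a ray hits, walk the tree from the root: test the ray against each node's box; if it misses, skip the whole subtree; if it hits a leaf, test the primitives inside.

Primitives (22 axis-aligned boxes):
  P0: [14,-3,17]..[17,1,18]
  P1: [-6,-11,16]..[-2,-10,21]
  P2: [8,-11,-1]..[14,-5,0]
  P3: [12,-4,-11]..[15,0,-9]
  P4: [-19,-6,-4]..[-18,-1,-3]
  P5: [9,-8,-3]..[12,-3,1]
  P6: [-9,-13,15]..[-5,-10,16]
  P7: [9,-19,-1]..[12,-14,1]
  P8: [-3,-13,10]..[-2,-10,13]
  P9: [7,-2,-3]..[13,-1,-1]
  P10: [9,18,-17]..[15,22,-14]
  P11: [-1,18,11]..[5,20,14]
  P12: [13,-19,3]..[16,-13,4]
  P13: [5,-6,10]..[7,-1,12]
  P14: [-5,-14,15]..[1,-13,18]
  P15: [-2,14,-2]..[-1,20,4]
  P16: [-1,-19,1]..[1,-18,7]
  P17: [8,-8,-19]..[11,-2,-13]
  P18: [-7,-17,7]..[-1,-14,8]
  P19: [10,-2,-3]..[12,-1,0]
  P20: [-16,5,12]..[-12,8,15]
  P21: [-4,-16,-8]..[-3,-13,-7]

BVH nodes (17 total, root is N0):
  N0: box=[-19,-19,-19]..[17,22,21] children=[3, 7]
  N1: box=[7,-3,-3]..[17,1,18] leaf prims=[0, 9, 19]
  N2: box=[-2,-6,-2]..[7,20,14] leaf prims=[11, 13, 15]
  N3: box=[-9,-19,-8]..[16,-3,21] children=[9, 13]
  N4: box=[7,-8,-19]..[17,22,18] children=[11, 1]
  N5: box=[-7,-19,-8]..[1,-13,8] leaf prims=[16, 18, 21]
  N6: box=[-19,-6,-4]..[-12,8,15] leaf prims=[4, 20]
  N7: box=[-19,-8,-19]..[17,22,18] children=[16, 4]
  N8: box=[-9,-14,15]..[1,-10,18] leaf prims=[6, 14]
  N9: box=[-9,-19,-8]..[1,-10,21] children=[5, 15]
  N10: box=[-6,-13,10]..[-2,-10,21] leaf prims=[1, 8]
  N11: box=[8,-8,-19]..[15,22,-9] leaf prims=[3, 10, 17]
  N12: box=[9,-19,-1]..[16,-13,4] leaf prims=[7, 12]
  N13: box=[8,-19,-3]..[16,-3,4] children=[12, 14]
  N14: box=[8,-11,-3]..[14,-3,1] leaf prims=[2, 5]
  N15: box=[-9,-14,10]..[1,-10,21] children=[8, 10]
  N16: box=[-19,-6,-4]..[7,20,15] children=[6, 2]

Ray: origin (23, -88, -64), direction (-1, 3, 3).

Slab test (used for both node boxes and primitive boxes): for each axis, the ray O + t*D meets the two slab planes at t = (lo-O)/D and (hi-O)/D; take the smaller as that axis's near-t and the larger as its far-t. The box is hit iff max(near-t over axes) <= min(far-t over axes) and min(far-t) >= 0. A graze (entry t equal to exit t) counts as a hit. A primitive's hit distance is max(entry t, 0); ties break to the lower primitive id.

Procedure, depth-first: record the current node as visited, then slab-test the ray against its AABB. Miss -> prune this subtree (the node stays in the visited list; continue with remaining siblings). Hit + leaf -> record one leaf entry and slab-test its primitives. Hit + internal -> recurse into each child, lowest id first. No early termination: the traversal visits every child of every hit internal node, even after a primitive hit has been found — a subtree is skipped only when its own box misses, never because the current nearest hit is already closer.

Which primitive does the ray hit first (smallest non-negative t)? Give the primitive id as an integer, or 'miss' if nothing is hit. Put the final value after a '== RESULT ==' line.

Walk:
N0 x:[6,42] y:[23,110/3] z:[15,85/3] -> hit [23,85/3], descend [3, 7]
  N3 x:[7,32] y:[23,85/3] z:[56/3,85/3] -> hit [23,85/3], descend [9, 13]
    N9 x:[22,32] y:[23,26] z:[56/3,85/3] -> hit [23,26], descend [5, 15]
      N5 x:[22,30] y:[23,25] z:[56/3,24] -> hit [23,24] leaf, test {P16@t=23, P18@t=24, P21(miss)}
      N15 x:[22,32] y:[74/3,26] z:[74/3,85/3] -> hit [74/3,26], descend [8, 10]
        N8 x:[22,32] y:[74/3,26] z:[79/3,82/3] -> miss, prune
        N10 x:[25,29] y:[25,26] z:[74/3,85/3] -> hit [25,26] leaf, test {P1(miss), P8@t=25}
    N13 x:[7,15] y:[23,85/3] z:[61/3,68/3] -> miss, prune
  N7 x:[6,42] y:[80/3,110/3] z:[15,82/3] -> hit [80/3,82/3], descend [4, 16]
    N4 x:[6,16] y:[80/3,110/3] z:[15,82/3] -> miss, prune
    N16 x:[16,42] y:[82/3,36] z:[20,79/3] -> miss, prune

Visited [0, 3, 9, 5, 15, 8, 10, 13, 7, 4, 16]. Tests: 11 box, 2 leaf. Nearest: P16.

== RESULT ==
16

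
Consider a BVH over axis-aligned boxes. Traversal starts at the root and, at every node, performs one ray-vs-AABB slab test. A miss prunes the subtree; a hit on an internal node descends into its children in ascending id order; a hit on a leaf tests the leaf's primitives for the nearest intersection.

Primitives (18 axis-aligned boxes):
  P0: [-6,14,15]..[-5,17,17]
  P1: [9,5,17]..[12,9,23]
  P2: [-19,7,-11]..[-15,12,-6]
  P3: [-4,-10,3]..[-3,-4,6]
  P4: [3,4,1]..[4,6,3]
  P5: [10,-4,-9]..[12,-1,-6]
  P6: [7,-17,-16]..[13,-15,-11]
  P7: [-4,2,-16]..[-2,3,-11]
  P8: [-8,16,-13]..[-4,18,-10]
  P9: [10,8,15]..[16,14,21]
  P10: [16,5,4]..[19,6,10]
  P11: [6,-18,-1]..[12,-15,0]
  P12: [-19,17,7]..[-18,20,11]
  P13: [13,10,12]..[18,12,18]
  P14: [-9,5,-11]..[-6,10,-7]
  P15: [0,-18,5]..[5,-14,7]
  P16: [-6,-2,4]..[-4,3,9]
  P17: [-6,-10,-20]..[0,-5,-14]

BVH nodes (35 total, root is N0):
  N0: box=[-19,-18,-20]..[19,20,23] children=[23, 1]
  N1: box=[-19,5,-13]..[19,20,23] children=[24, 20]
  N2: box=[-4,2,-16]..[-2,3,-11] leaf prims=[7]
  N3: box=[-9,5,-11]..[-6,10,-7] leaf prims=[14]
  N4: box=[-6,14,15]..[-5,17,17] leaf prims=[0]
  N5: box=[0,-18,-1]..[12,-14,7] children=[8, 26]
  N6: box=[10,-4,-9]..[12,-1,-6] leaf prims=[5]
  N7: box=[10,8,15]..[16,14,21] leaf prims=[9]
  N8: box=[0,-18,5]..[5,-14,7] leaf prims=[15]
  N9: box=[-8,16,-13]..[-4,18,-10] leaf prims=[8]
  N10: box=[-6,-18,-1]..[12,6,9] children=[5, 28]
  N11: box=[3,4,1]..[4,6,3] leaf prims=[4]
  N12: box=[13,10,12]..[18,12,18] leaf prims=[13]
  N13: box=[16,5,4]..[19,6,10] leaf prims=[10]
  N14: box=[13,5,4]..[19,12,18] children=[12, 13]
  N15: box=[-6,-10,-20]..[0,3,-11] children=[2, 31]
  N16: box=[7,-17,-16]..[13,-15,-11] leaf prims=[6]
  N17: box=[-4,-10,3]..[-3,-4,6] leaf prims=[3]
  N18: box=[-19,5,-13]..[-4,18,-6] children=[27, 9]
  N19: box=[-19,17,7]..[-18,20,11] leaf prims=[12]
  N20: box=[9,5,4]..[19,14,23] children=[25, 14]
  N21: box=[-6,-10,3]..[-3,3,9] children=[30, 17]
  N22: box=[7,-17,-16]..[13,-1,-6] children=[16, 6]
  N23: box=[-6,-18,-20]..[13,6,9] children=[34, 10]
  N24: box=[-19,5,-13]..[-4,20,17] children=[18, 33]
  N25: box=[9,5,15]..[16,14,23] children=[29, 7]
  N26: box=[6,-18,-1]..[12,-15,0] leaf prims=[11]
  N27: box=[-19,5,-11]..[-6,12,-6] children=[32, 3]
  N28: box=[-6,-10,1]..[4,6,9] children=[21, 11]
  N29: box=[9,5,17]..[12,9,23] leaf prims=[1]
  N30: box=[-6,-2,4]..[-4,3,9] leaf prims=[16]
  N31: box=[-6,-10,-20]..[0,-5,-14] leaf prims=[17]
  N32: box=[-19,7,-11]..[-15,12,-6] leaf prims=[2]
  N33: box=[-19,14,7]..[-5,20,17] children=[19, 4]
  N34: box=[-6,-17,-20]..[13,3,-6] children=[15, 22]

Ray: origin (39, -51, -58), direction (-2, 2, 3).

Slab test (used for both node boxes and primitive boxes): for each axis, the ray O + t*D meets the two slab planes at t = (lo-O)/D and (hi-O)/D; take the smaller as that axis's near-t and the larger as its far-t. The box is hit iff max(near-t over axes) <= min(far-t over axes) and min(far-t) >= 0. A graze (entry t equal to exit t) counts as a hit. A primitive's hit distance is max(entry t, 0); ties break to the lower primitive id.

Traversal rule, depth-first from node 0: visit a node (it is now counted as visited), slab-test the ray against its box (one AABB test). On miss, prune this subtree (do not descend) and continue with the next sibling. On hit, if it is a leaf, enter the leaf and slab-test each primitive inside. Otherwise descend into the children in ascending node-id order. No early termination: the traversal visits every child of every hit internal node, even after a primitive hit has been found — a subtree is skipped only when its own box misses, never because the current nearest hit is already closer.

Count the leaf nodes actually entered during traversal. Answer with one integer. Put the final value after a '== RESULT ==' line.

Walk:
N0 x:[10,29] y:[33/2,71/2] z:[38/3,27] -> hit [33/2,27], descend [1, 23]
  N1 x:[10,29] y:[28,71/2] z:[15,27] -> miss, prune
  N23 x:[13,45/2] y:[33/2,57/2] z:[38/3,67/3] -> hit [33/2,67/3], descend [10, 34]
    N10 x:[27/2,45/2] y:[33/2,57/2] z:[19,67/3] -> hit [19,67/3], descend [5, 28]
      N5 x:[27/2,39/2] y:[33/2,37/2] z:[19,65/3] -> miss, prune
      N28 x:[35/2,45/2] y:[41/2,57/2] z:[59/3,67/3] -> hit [41/2,67/3], descend [11, 21]
        N11 x:[35/2,18] y:[55/2,57/2] z:[59/3,61/3] -> miss, prune
        N21 x:[21,45/2] y:[41/2,27] z:[61/3,67/3] -> hit [21,67/3], descend [17, 30]
          N17 x:[21,43/2] y:[41/2,47/2] z:[61/3,64/3] -> hit [21,64/3] leaf, test {P3@t=21}
          N30 x:[43/2,45/2] y:[49/2,27] z:[62/3,67/3] -> miss, prune
    N34 x:[13,45/2] y:[17,27] z:[38/3,52/3] -> hit [17,52/3], descend [15, 22]
      N15 x:[39/2,45/2] y:[41/2,27] z:[38/3,47/3] -> miss, prune
      N22 x:[13,16] y:[17,25] z:[14,52/3] -> miss, prune

13 AABB tests over nodes [0, 1, 23, 10, 5, 28, 11, 21, 17, 30, 34, 15, 22]; 1 leaf entered; closest P3.

== RESULT ==
1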